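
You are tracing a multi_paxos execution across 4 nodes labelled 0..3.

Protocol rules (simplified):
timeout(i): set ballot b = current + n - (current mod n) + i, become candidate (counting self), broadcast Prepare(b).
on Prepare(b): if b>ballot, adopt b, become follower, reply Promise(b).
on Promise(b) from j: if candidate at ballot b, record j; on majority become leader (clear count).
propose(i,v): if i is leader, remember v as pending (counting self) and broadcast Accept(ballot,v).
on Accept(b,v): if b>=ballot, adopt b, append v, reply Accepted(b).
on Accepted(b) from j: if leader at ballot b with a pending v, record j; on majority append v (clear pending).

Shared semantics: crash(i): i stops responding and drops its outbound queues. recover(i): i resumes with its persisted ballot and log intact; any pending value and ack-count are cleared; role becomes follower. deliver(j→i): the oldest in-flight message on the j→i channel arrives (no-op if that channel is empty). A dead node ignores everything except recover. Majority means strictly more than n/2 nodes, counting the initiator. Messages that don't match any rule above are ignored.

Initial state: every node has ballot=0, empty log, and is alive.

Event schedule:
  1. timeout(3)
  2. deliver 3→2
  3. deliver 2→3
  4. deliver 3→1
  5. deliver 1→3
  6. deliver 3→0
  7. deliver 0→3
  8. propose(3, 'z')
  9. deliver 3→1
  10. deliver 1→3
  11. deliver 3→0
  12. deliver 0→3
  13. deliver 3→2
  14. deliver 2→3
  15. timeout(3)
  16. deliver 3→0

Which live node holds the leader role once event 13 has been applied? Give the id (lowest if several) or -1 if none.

3

step 1 timeout(3): 3={cand,b=7,log=-}
step 2 deliver 3→2: 2={foll,b=7,log=-}
step 3 deliver 2→3: —
step 4 deliver 3→1: 1={foll,b=7,log=-}
step 5 deliver 1→3: 3={lead,b=7,log=-}
step 6 deliver 3→0: 0={foll,b=7,log=-}
step 7 deliver 0→3: —
step 8 propose(3,'z'): —
step 9 deliver 3→1: 1={foll,b=7,log=z}
step 10 deliver 1→3: —
step 11 deliver 3→0: 0={foll,b=7,log=z}
step 12 deliver 0→3: 3={lead,b=7,log=z}
step 13 deliver 3→2: 2={foll,b=7,log=z}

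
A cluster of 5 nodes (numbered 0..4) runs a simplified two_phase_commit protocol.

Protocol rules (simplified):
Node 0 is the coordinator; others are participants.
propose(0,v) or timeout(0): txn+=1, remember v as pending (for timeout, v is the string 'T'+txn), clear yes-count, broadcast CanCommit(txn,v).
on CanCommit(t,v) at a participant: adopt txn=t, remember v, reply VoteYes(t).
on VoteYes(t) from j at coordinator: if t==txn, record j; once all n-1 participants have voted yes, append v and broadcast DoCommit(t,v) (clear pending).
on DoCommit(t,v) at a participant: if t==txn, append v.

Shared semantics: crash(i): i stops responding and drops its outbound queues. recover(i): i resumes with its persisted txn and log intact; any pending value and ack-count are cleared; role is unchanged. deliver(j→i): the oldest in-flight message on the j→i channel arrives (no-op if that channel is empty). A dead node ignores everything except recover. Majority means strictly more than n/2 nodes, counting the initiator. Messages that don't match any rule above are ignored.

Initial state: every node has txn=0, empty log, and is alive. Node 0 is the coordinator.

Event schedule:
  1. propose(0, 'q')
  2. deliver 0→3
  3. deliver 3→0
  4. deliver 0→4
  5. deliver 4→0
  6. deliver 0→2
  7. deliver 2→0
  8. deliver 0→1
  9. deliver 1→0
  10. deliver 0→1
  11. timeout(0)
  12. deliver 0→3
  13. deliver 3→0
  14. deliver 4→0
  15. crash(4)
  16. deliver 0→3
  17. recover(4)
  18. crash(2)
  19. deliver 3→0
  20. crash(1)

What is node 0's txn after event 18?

after 1 — propose(0,'q'): n0:coor/t1/[-]
after 2 — deliver 0→3: n3:part/t1/[-]
after 3 — deliver 3→0: ·
after 4 — deliver 0→4: n4:part/t1/[-]
after 5 — deliver 4→0: ·
after 6 — deliver 0→2: n2:part/t1/[-]
after 7 — deliver 2→0: ·
after 8 — deliver 0→1: n1:part/t1/[-]
after 9 — deliver 1→0: n0:coor/t1/[q]
after 10 — deliver 0→1: n1:part/t1/[q]
after 11 — timeout(0): n0:coor/t2/[q]
after 12 — deliver 0→3: n3:part/t1/[q]
after 13 — deliver 3→0: ·
after 14 — deliver 4→0: ·
after 15 — crash(4): n4:✗part/t1/[-]
after 16 — deliver 0→3: n3:part/t2/[q]
after 17 — recover(4): n4:part/t1/[-]
after 18 — crash(2): n2:✗part/t1/[-]

2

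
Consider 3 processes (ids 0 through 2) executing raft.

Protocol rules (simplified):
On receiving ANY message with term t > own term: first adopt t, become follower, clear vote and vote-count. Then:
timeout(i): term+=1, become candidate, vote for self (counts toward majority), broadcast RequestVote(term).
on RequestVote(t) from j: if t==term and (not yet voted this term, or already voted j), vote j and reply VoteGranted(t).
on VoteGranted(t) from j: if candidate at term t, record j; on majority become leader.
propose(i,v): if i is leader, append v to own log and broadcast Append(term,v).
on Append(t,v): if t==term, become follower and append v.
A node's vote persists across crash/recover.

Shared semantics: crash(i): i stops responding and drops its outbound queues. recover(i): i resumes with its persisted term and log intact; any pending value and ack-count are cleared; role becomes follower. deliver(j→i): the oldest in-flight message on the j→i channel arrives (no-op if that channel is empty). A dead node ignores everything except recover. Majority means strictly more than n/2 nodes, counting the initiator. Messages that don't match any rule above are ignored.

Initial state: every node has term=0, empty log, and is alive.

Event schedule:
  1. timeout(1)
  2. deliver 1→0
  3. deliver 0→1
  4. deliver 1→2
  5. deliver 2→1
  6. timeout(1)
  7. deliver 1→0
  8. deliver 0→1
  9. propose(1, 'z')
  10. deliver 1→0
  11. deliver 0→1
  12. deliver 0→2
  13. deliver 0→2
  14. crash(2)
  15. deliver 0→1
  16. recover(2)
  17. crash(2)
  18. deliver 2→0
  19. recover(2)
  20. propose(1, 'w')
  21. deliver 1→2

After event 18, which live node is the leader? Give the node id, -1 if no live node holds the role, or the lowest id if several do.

1

e1 timeout(1): 1[cand,t=1,-]
e2 deliver 1→0: 0[foll,t=1,-]
e3 deliver 0→1: 1[lead,t=1,-]
e4 deliver 1→2: 2[foll,t=1,-]
e5 deliver 2→1: ·
e6 timeout(1): 1[cand,t=2,-]
e7 deliver 1→0: 0[foll,t=2,-]
e8 deliver 0→1: 1[lead,t=2,-]
e9 propose(1,'z'): 1[lead,t=2,z]
e10 deliver 1→0: 0[foll,t=2,z]
e11 deliver 0→1: ·
e12 deliver 0→2: ·
e13 deliver 0→2: ·
e14 crash(2): 2[✗foll,t=1,-]
e15 deliver 0→1: ·
e16 recover(2): 2[foll,t=1,-]
e17 crash(2): 2[✗foll,t=1,-]
e18 deliver 2→0: ·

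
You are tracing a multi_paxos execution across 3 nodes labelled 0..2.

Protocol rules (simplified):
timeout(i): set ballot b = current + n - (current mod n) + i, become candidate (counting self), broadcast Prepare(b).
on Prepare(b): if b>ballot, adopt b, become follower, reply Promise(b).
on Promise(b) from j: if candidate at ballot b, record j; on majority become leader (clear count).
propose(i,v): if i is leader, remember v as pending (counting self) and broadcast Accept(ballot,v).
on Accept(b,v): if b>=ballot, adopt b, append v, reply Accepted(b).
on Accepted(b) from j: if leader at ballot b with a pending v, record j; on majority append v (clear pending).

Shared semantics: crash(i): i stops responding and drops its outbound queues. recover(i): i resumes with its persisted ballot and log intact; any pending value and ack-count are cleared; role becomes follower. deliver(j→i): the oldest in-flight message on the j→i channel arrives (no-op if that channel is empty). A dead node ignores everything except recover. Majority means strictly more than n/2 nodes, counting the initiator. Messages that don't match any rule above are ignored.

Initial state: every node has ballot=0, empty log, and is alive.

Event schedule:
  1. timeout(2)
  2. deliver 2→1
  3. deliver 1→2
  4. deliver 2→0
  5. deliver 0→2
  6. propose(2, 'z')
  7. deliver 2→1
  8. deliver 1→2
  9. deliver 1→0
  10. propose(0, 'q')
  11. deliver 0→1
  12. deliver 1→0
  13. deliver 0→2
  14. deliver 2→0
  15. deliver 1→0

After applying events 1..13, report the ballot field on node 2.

e1 timeout(2): 2[cand,b=5,-]
e2 deliver 2→1: 1[foll,b=5,-]
e3 deliver 1→2: 2[lead,b=5,-]
e4 deliver 2→0: 0[foll,b=5,-]
e5 deliver 0→2: ·
e6 propose(2,'z'): ·
e7 deliver 2→1: 1[foll,b=5,z]
e8 deliver 1→2: 2[lead,b=5,z]
e9 deliver 1→0: ·
e10 propose(0,'q'): ·
e11 deliver 0→1: ·
e12 deliver 1→0: ·
e13 deliver 0→2: ·

5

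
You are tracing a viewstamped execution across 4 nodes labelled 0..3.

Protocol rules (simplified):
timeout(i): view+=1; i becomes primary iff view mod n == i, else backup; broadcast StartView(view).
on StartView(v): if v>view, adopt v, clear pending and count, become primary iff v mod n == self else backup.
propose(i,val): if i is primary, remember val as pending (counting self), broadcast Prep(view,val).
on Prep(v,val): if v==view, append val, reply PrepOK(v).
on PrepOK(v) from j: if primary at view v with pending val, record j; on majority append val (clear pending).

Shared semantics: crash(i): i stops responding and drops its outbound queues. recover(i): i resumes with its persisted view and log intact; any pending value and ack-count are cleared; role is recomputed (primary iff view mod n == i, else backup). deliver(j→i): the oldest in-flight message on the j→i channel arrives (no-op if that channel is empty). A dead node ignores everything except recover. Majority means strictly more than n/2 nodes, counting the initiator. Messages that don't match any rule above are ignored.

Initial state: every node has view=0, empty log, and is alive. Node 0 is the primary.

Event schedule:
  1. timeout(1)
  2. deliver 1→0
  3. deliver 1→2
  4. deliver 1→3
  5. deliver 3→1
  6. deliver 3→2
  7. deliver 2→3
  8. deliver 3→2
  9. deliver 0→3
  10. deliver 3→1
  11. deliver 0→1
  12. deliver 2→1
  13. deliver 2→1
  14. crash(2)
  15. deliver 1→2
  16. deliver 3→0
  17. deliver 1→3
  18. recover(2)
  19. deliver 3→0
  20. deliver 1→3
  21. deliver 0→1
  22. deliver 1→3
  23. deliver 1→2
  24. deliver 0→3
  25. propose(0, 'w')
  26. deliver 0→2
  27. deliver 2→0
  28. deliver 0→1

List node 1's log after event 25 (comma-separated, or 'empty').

empty

e1 timeout(1): 1[prim,v=1,-]
e2 deliver 1→0: 0[back,v=1,-]
e3 deliver 1→2: 2[back,v=1,-]
e4 deliver 1→3: 3[back,v=1,-]
e5 deliver 3→1: ·
e6 deliver 3→2: ·
e7 deliver 2→3: ·
e8 deliver 3→2: ·
e9 deliver 0→3: ·
e10 deliver 3→1: ·
e11 deliver 0→1: ·
e12 deliver 2→1: ·
e13 deliver 2→1: ·
e14 crash(2): 2[✗back,v=1,-]
e15 deliver 1→2: ·
e16 deliver 3→0: ·
e17 deliver 1→3: ·
e18 recover(2): 2[back,v=1,-]
e19 deliver 3→0: ·
e20 deliver 1→3: ·
e21 deliver 0→1: ·
e22 deliver 1→3: ·
e23 deliver 1→2: ·
e24 deliver 0→3: ·
e25 propose(0,'w'): ·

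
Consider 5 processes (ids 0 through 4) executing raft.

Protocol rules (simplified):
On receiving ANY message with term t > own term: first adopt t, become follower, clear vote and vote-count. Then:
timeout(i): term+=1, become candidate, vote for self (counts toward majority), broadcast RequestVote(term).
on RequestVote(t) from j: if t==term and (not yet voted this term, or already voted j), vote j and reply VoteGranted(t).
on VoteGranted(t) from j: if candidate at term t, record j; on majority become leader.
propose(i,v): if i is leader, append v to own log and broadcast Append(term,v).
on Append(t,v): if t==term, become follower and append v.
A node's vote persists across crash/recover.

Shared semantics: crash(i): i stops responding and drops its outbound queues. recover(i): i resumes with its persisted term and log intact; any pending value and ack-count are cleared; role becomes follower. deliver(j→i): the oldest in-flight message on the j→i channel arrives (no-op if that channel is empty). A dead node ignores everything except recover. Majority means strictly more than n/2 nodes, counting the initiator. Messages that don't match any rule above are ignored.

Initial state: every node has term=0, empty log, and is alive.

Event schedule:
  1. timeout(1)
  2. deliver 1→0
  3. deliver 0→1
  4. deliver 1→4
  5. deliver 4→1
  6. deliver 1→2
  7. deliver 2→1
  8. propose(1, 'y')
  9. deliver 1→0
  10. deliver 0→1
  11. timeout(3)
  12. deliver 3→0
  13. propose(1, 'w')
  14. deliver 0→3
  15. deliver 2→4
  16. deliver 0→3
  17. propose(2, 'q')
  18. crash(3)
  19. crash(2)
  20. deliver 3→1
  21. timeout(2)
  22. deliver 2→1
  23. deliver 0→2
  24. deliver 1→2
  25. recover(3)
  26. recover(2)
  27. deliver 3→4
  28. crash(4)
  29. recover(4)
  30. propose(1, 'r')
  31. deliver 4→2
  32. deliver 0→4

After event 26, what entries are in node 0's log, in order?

e1 timeout(1): 1[cand,t=1,-]
e2 deliver 1→0: 0[foll,t=1,-]
e3 deliver 0→1: ·
e4 deliver 1→4: 4[foll,t=1,-]
e5 deliver 4→1: 1[lead,t=1,-]
e6 deliver 1→2: 2[foll,t=1,-]
e7 deliver 2→1: ·
e8 propose(1,'y'): 1[lead,t=1,y]
e9 deliver 1→0: 0[foll,t=1,y]
e10 deliver 0→1: ·
e11 timeout(3): 3[cand,t=1,-]
e12 deliver 3→0: ·
e13 propose(1,'w'): 1[lead,t=1,y,w]
e14 deliver 0→3: ·
e15 deliver 2→4: ·
e16 deliver 0→3: ·
e17 propose(2,'q'): ·
e18 crash(3): 3[✗cand,t=1,-]
e19 crash(2): 2[✗foll,t=1,-]
e20 deliver 3→1: ·
e21 timeout(2): ·
e22 deliver 2→1: ·
e23 deliver 0→2: ·
e24 deliver 1→2: ·
e25 recover(3): 3[foll,t=1,-]
e26 recover(2): 2[foll,t=1,-]

y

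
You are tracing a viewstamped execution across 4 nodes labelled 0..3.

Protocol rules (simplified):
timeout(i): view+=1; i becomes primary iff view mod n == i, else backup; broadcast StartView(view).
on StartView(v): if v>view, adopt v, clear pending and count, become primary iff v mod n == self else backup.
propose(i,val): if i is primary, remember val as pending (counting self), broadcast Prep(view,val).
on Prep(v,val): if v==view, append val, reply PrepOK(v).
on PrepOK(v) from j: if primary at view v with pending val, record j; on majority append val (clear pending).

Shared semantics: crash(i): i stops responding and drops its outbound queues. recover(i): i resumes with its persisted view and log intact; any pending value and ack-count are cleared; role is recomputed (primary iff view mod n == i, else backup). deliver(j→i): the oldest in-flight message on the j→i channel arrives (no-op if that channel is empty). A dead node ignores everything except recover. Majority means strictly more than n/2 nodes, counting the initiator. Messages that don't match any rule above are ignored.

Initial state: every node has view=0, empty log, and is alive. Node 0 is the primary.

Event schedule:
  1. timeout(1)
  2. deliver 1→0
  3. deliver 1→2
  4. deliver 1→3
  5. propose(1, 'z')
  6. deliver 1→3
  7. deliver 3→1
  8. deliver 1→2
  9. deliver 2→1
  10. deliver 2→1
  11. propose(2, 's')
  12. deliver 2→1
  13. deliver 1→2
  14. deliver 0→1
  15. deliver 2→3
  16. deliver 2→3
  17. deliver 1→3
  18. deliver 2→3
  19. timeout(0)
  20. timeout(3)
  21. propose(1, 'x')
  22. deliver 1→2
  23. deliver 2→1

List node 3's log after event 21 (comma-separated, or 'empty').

z

step 1 timeout(1): 1={prim,v=1,log=-}
step 2 deliver 1→0: 0={back,v=1,log=-}
step 3 deliver 1→2: 2={back,v=1,log=-}
step 4 deliver 1→3: 3={back,v=1,log=-}
step 5 propose(1,'z'): —
step 6 deliver 1→3: 3={back,v=1,log=z}
step 7 deliver 3→1: —
step 8 deliver 1→2: 2={back,v=1,log=z}
step 9 deliver 2→1: 1={prim,v=1,log=z}
step 10 deliver 2→1: —
step 11 propose(2,'s'): —
step 12 deliver 2→1: —
step 13 deliver 1→2: —
step 14 deliver 0→1: —
step 15 deliver 2→3: —
step 16 deliver 2→3: —
step 17 deliver 1→3: —
step 18 deliver 2→3: —
step 19 timeout(0): 0={back,v=2,log=-}
step 20 timeout(3): 3={back,v=2,log=z}
step 21 propose(1,'x'): —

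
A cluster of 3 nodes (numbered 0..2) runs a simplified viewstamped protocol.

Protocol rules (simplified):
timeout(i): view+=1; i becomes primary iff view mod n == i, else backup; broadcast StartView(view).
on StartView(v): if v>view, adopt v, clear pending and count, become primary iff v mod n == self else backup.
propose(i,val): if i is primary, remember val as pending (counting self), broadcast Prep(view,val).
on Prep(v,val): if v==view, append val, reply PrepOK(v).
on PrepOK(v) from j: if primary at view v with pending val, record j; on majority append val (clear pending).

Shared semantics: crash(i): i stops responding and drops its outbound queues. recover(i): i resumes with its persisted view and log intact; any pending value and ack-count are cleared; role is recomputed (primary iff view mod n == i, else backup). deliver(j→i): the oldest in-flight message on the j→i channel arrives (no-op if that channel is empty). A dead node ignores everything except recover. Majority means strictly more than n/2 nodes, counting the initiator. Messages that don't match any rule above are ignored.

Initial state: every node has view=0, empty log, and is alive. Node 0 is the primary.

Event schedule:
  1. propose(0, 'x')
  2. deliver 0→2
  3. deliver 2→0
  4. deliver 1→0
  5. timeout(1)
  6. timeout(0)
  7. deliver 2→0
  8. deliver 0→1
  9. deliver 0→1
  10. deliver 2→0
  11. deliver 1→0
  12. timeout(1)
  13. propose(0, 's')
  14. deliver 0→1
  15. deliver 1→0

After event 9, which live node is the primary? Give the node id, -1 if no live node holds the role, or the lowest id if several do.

1

after 1 — propose(0,'x'): ·
after 2 — deliver 0→2: n2:back/v0/[x]
after 3 — deliver 2→0: n0:prim/v0/[x]
after 4 — deliver 1→0: ·
after 5 — timeout(1): n1:prim/v1/[-]
after 6 — timeout(0): n0:back/v1/[x]
after 7 — deliver 2→0: ·
after 8 — deliver 0→1: ·
after 9 — deliver 0→1: ·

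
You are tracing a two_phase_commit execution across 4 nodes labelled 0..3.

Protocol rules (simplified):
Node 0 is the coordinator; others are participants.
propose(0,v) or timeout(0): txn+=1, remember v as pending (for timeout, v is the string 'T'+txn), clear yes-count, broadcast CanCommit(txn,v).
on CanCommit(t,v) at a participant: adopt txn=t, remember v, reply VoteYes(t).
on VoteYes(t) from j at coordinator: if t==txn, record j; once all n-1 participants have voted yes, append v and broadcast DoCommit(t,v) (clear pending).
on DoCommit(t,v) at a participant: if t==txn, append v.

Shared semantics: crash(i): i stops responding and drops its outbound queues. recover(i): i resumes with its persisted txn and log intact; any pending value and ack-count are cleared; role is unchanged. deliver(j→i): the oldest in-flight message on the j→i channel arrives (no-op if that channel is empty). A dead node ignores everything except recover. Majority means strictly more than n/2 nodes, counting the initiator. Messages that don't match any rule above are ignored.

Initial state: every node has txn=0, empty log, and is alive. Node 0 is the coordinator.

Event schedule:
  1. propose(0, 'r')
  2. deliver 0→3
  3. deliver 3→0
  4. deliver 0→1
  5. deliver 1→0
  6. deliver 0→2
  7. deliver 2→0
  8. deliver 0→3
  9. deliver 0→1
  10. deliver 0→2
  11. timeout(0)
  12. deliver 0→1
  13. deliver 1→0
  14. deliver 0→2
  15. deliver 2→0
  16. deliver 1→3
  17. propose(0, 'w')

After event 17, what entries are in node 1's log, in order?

e1 propose(0,'r'): 0[coor,t=1,-]
e2 deliver 0→3: 3[part,t=1,-]
e3 deliver 3→0: ·
e4 deliver 0→1: 1[part,t=1,-]
e5 deliver 1→0: ·
e6 deliver 0→2: 2[part,t=1,-]
e7 deliver 2→0: 0[coor,t=1,r]
e8 deliver 0→3: 3[part,t=1,r]
e9 deliver 0→1: 1[part,t=1,r]
e10 deliver 0→2: 2[part,t=1,r]
e11 timeout(0): 0[coor,t=2,r]
e12 deliver 0→1: 1[part,t=2,r]
e13 deliver 1→0: ·
e14 deliver 0→2: 2[part,t=2,r]
e15 deliver 2→0: ·
e16 deliver 1→3: ·
e17 propose(0,'w'): 0[coor,t=3,r]

r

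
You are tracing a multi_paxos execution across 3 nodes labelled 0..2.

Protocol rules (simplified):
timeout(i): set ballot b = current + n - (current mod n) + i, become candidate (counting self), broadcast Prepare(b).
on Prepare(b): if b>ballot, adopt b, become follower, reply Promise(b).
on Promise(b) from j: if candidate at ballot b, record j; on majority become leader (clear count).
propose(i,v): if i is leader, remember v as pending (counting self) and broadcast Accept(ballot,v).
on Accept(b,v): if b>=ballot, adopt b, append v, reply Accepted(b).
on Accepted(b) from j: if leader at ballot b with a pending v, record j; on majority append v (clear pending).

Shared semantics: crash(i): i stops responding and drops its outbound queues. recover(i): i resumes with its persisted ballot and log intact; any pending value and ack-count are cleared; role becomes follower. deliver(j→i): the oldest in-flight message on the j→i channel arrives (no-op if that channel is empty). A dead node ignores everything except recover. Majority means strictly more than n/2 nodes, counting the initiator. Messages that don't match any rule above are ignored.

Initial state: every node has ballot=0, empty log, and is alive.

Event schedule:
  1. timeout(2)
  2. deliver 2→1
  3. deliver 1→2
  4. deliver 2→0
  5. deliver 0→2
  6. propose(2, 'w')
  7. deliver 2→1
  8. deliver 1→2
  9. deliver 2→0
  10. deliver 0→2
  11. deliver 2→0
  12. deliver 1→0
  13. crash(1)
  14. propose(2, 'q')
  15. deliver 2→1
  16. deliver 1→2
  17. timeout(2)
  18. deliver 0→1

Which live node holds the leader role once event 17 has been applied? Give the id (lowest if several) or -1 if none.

e1 timeout(2): 2[cand,b=5,-]
e2 deliver 2→1: 1[foll,b=5,-]
e3 deliver 1→2: 2[lead,b=5,-]
e4 deliver 2→0: 0[foll,b=5,-]
e5 deliver 0→2: ·
e6 propose(2,'w'): ·
e7 deliver 2→1: 1[foll,b=5,w]
e8 deliver 1→2: 2[lead,b=5,w]
e9 deliver 2→0: 0[foll,b=5,w]
e10 deliver 0→2: ·
e11 deliver 2→0: ·
e12 deliver 1→0: ·
e13 crash(1): 1[✗foll,b=5,w]
e14 propose(2,'q'): ·
e15 deliver 2→1: ·
e16 deliver 1→2: ·
e17 timeout(2): 2[cand,b=8,w]

-1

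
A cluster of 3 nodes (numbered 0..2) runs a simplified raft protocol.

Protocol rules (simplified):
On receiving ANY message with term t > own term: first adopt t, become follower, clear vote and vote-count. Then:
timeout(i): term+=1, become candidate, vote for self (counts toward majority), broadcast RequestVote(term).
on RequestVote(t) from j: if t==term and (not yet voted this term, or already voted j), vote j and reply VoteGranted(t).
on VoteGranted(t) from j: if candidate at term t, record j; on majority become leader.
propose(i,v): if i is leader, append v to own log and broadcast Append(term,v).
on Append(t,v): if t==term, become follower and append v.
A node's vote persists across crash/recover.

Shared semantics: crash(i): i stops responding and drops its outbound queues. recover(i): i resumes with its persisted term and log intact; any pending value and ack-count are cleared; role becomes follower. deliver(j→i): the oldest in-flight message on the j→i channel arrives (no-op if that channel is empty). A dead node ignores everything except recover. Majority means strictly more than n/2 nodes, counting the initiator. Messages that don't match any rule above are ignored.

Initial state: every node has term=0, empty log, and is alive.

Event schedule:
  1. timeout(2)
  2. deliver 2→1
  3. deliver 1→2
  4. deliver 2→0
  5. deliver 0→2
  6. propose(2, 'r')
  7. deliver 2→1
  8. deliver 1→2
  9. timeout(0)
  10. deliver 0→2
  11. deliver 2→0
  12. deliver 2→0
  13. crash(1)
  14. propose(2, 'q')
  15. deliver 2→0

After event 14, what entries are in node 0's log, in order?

empty

1. timeout(2):  <2:cand t1 ->
2. deliver 2→1:  <1:foll t1 ->
3. deliver 1→2:  <2:lead t1 ->
4. deliver 2→0:  <0:foll t1 ->
5. deliver 0→2:  nop
6. propose(2,'r'):  <2:lead t1 r>
7. deliver 2→1:  <1:foll t1 r>
8. deliver 1→2:  nop
9. timeout(0):  <0:cand t2 ->
10. deliver 0→2:  <2:foll t2 r>
11. deliver 2→0:  nop
12. deliver 2→0:  <0:lead t2 ->
13. crash(1):  <1:✗foll t1 r>
14. propose(2,'q'):  nop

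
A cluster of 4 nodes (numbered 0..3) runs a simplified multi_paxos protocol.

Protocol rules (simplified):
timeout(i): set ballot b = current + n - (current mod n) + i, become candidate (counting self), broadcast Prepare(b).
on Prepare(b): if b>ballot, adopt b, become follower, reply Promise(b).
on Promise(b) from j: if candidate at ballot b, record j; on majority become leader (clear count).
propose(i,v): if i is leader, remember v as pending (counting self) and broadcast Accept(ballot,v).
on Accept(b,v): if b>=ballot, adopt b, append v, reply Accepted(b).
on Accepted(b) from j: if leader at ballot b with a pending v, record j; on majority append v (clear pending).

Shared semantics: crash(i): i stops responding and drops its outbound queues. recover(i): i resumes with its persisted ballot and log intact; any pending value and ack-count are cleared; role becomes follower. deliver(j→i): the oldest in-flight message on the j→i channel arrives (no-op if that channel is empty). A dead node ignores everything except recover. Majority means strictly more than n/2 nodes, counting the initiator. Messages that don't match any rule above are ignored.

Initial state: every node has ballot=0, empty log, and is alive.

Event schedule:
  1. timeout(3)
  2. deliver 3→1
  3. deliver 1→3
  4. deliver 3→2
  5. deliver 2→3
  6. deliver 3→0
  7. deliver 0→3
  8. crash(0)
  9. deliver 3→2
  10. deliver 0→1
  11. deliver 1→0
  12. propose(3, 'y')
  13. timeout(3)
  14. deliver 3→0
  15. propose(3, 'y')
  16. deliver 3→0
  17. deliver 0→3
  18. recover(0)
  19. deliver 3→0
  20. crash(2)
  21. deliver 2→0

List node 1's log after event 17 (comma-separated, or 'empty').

empty

[1] timeout(3) → N3(cand b7 [-])
[2] deliver 3→1 → N1(foll b7 [-])
[3] deliver 1→3 → ∅
[4] deliver 3→2 → N2(foll b7 [-])
[5] deliver 2→3 → N3(lead b7 [-])
[6] deliver 3→0 → N0(foll b7 [-])
[7] deliver 0→3 → ∅
[8] crash(0) → N0(✗foll b7 [-])
[9] deliver 3→2 → ∅
[10] deliver 0→1 → ∅
[11] deliver 1→0 → ∅
[12] propose(3,'y') → ∅
[13] timeout(3) → N3(cand b11 [-])
[14] deliver 3→0 → ∅
[15] propose(3,'y') → ∅
[16] deliver 3→0 → ∅
[17] deliver 0→3 → ∅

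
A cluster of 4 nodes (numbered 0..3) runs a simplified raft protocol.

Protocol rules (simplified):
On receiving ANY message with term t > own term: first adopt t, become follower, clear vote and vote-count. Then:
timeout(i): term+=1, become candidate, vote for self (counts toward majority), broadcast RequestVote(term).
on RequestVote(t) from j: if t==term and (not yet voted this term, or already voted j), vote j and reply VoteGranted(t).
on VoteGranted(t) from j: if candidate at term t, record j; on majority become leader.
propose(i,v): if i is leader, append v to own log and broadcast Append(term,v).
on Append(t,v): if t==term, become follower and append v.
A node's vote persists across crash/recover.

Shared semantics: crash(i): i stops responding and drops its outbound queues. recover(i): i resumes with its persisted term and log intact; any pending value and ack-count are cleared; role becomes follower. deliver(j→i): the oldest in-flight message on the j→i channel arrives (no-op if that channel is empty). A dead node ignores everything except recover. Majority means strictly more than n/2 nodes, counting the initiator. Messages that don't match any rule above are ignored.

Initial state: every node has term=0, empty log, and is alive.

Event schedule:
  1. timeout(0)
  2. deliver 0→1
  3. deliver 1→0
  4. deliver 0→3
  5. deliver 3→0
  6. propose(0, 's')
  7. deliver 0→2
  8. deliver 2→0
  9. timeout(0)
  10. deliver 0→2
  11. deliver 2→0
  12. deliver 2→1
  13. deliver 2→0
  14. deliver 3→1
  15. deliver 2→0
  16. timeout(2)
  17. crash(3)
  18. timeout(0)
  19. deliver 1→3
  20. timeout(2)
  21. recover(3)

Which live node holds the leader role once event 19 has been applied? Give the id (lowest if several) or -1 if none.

after 1 — timeout(0): n0:cand/t1/[-]
after 2 — deliver 0→1: n1:foll/t1/[-]
after 3 — deliver 1→0: ·
after 4 — deliver 0→3: n3:foll/t1/[-]
after 5 — deliver 3→0: n0:lead/t1/[-]
after 6 — propose(0,'s'): n0:lead/t1/[s]
after 7 — deliver 0→2: n2:foll/t1/[-]
after 8 — deliver 2→0: ·
after 9 — timeout(0): n0:cand/t2/[s]
after 10 — deliver 0→2: n2:foll/t1/[s]
after 11 — deliver 2→0: ·
after 12 — deliver 2→1: ·
after 13 — deliver 2→0: ·
after 14 — deliver 3→1: ·
after 15 — deliver 2→0: ·
after 16 — timeout(2): n2:cand/t2/[s]
after 17 — crash(3): n3:✗foll/t1/[-]
after 18 — timeout(0): n0:cand/t3/[s]
after 19 — deliver 1→3: ·

-1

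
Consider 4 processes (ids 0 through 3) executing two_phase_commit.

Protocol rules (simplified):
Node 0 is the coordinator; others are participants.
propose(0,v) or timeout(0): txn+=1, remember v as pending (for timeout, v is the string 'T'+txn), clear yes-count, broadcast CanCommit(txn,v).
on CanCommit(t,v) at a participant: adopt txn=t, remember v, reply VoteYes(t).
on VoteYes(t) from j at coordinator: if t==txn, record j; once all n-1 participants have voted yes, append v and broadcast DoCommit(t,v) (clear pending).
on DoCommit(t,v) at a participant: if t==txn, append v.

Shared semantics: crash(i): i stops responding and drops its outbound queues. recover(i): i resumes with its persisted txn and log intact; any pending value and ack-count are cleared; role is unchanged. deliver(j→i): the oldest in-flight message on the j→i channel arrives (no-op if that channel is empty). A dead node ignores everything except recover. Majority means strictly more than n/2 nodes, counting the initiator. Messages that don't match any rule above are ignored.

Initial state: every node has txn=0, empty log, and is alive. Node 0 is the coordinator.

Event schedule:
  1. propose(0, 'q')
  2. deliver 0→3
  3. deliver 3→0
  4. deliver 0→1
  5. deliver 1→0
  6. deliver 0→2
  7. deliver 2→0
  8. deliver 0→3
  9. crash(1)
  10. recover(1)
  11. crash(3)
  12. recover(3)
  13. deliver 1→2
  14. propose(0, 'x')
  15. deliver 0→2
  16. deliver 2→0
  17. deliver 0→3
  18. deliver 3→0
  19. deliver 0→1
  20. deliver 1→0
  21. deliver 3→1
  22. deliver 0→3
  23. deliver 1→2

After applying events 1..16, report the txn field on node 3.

after 1 — propose(0,'q'): n0:coor/t1/[-]
after 2 — deliver 0→3: n3:part/t1/[-]
after 3 — deliver 3→0: ·
after 4 — deliver 0→1: n1:part/t1/[-]
after 5 — deliver 1→0: ·
after 6 — deliver 0→2: n2:part/t1/[-]
after 7 — deliver 2→0: n0:coor/t1/[q]
after 8 — deliver 0→3: n3:part/t1/[q]
after 9 — crash(1): n1:✗part/t1/[-]
after 10 — recover(1): n1:part/t1/[-]
after 11 — crash(3): n3:✗part/t1/[q]
after 12 — recover(3): n3:part/t1/[q]
after 13 — deliver 1→2: ·
after 14 — propose(0,'x'): n0:coor/t2/[q]
after 15 — deliver 0→2: n2:part/t1/[q]
after 16 — deliver 2→0: ·

1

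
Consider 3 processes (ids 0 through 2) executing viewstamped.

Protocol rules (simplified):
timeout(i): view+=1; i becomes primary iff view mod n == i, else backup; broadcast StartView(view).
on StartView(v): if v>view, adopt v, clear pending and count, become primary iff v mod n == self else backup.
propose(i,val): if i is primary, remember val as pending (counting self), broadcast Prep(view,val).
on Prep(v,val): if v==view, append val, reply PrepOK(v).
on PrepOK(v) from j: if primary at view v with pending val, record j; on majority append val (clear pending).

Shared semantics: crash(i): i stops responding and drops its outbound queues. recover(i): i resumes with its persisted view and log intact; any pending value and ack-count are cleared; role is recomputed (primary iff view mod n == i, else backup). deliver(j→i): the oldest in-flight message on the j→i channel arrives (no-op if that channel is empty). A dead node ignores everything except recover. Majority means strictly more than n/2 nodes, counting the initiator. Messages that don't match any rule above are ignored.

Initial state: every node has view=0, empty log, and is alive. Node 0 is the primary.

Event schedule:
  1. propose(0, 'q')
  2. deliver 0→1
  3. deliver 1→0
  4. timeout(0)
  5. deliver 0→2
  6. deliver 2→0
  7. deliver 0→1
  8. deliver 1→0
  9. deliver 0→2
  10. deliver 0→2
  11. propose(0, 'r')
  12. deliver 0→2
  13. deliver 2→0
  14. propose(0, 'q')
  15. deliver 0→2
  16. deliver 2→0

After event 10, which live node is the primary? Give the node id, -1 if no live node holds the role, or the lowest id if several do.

1. propose(0,'q'):  nop
2. deliver 0→1:  <1:back v0 q>
3. deliver 1→0:  <0:prim v0 q>
4. timeout(0):  <0:back v1 q>
5. deliver 0→2:  <2:back v0 q>
6. deliver 2→0:  nop
7. deliver 0→1:  <1:prim v1 q>
8. deliver 1→0:  nop
9. deliver 0→2:  <2:back v1 q>
10. deliver 0→2:  nop

1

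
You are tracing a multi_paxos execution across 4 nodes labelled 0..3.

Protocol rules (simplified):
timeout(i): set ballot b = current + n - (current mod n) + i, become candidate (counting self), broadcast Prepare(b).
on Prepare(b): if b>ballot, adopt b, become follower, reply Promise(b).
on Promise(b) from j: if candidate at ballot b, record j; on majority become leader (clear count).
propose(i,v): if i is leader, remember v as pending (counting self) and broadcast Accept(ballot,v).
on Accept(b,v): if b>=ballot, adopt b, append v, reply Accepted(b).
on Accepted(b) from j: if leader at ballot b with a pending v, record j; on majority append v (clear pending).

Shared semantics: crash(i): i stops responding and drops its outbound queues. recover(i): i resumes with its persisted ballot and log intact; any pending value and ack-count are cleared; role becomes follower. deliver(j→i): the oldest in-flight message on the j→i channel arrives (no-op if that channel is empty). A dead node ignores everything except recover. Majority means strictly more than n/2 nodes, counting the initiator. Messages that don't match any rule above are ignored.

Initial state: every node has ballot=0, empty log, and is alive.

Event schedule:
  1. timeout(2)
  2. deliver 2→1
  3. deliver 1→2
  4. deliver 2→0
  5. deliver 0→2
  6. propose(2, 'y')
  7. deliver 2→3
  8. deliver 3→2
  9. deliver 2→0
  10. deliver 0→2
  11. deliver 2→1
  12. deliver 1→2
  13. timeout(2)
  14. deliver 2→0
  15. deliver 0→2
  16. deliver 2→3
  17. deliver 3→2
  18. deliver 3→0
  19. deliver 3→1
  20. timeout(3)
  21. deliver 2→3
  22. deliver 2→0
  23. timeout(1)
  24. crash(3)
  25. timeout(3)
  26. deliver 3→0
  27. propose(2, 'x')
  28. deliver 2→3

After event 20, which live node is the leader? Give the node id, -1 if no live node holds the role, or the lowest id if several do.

-1

after 1 — timeout(2): n2:cand/b6/[-]
after 2 — deliver 2→1: n1:foll/b6/[-]
after 3 — deliver 1→2: ·
after 4 — deliver 2→0: n0:foll/b6/[-]
after 5 — deliver 0→2: n2:lead/b6/[-]
after 6 — propose(2,'y'): ·
after 7 — deliver 2→3: n3:foll/b6/[-]
after 8 — deliver 3→2: ·
after 9 — deliver 2→0: n0:foll/b6/[y]
after 10 — deliver 0→2: ·
after 11 — deliver 2→1: n1:foll/b6/[y]
after 12 — deliver 1→2: n2:lead/b6/[y]
after 13 — timeout(2): n2:cand/b10/[y]
after 14 — deliver 2→0: n0:foll/b10/[y]
after 15 — deliver 0→2: ·
after 16 — deliver 2→3: n3:foll/b6/[y]
after 17 — deliver 3→2: ·
after 18 — deliver 3→0: ·
after 19 — deliver 3→1: ·
after 20 — timeout(3): n3:cand/b11/[y]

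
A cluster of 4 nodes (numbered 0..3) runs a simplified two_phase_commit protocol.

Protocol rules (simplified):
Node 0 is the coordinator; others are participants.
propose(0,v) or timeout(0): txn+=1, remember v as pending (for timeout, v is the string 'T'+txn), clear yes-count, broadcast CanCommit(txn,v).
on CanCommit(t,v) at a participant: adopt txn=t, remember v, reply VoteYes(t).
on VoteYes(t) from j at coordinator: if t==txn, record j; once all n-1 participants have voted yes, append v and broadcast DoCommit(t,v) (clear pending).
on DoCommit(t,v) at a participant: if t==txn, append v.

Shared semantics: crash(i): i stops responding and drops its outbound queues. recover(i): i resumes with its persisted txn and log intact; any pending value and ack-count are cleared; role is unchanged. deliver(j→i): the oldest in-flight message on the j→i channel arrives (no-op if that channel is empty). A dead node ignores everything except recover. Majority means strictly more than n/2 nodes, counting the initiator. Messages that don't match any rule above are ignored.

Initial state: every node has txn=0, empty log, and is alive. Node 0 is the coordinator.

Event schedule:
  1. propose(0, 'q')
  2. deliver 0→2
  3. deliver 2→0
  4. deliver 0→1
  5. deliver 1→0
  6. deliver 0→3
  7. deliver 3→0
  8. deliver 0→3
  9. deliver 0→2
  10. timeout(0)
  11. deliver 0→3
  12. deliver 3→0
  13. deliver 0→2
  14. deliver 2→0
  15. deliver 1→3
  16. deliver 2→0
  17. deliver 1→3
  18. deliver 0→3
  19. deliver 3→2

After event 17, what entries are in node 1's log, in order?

empty

1. propose(0,'q'):  <0:coor t1 ->
2. deliver 0→2:  <2:part t1 ->
3. deliver 2→0:  nop
4. deliver 0→1:  <1:part t1 ->
5. deliver 1→0:  nop
6. deliver 0→3:  <3:part t1 ->
7. deliver 3→0:  <0:coor t1 q>
8. deliver 0→3:  <3:part t1 q>
9. deliver 0→2:  <2:part t1 q>
10. timeout(0):  <0:coor t2 q>
11. deliver 0→3:  <3:part t2 q>
12. deliver 3→0:  nop
13. deliver 0→2:  <2:part t2 q>
14. deliver 2→0:  nop
15. deliver 1→3:  nop
16. deliver 2→0:  nop
17. deliver 1→3:  nop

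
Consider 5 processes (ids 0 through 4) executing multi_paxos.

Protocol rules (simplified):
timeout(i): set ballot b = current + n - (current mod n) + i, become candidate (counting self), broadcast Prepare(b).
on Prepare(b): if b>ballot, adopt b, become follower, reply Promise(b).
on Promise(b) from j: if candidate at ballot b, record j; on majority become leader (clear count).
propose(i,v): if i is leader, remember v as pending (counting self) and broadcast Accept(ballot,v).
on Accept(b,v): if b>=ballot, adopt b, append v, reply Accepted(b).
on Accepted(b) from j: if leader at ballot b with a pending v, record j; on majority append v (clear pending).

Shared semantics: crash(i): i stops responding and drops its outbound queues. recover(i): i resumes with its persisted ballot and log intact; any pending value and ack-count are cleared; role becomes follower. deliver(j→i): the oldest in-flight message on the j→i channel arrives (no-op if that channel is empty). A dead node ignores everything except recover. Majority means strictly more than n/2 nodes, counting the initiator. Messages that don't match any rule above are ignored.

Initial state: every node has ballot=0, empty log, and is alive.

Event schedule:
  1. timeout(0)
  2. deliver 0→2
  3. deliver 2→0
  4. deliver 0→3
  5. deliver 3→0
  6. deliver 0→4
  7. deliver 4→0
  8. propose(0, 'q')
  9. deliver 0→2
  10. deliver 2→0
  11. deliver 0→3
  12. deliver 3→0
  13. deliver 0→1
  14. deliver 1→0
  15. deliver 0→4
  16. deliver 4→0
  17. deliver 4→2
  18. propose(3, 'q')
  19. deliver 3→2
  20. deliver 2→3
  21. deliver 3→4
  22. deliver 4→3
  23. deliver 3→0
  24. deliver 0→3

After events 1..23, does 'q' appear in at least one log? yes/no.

1. timeout(0):  <0:cand b5 ->
2. deliver 0→2:  <2:foll b5 ->
3. deliver 2→0:  nop
4. deliver 0→3:  <3:foll b5 ->
5. deliver 3→0:  <0:lead b5 ->
6. deliver 0→4:  <4:foll b5 ->
7. deliver 4→0:  nop
8. propose(0,'q'):  nop
9. deliver 0→2:  <2:foll b5 q>
10. deliver 2→0:  nop
11. deliver 0→3:  <3:foll b5 q>
12. deliver 3→0:  <0:lead b5 q>
13. deliver 0→1:  <1:foll b5 ->
14. deliver 1→0:  nop
15. deliver 0→4:  <4:foll b5 q>
16. deliver 4→0:  nop
17. deliver 4→2:  nop
18. propose(3,'q'):  nop
19. deliver 3→2:  nop
20. deliver 2→3:  nop
21. deliver 3→4:  nop
22. deliver 4→3:  nop
23. deliver 3→0:  nop

yes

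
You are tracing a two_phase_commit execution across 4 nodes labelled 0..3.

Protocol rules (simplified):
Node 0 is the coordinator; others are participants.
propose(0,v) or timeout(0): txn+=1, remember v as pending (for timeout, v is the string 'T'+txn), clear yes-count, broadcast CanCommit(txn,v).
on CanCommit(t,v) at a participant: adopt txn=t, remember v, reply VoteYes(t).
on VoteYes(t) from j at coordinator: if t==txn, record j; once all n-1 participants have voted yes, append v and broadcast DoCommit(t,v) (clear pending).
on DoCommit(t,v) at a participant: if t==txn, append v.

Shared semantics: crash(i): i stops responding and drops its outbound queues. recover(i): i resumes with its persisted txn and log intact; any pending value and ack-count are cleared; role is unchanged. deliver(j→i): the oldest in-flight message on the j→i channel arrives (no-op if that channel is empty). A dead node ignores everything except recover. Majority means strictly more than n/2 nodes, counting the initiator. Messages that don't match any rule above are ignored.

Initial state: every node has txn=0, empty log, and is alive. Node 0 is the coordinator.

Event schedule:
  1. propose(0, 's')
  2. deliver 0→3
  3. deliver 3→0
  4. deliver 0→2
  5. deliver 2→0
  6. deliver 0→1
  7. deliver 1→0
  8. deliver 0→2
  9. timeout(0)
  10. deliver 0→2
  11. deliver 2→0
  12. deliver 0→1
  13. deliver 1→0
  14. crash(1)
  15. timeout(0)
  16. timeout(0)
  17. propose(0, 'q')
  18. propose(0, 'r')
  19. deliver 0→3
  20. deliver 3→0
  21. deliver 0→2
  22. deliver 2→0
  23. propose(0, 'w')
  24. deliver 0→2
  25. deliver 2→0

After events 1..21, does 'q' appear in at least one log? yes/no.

no

[1] propose(0,'s') → N0(coor t1 [-])
[2] deliver 0→3 → N3(part t1 [-])
[3] deliver 3→0 → ∅
[4] deliver 0→2 → N2(part t1 [-])
[5] deliver 2→0 → ∅
[6] deliver 0→1 → N1(part t1 [-])
[7] deliver 1→0 → N0(coor t1 [s])
[8] deliver 0→2 → N2(part t1 [s])
[9] timeout(0) → N0(coor t2 [s])
[10] deliver 0→2 → N2(part t2 [s])
[11] deliver 2→0 → ∅
[12] deliver 0→1 → N1(part t1 [s])
[13] deliver 1→0 → ∅
[14] crash(1) → N1(✗part t1 [s])
[15] timeout(0) → N0(coor t3 [s])
[16] timeout(0) → N0(coor t4 [s])
[17] propose(0,'q') → N0(coor t5 [s])
[18] propose(0,'r') → N0(coor t6 [s])
[19] deliver 0→3 → N3(part t1 [s])
[20] deliver 3→0 → ∅
[21] deliver 0→2 → N2(part t3 [s])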